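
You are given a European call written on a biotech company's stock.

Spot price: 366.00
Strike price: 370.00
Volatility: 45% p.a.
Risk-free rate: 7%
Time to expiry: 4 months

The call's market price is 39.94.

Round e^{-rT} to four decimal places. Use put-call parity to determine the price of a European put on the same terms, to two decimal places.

e^(−rT) = e^(−0.07·0.3333) = 0.9769
Put-call parity: C − P = S − K·e^(−rT) = 366 − 370·0.9769 = 366 − 361.4530 = 4.5470
P = C − (C − P) = 39.94 − (4.5470) = 35.3930

35.39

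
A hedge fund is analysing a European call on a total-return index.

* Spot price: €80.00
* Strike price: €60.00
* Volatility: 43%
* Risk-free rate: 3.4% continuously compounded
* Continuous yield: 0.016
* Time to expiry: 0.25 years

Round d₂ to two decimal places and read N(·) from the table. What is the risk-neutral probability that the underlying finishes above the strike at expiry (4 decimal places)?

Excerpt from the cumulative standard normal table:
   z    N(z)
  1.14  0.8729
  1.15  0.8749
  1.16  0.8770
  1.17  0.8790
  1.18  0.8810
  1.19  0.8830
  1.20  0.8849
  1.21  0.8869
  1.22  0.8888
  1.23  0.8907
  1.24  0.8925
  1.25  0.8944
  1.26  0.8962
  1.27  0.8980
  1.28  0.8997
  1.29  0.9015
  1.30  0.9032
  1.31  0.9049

σ√T = 0.43 × 0.5000 = 0.2150
d₁ = [ln(80/60) + (0.034 − 0.016 + ½·0.43²)·0.25] / (σ√T) = (0.2877 + 0.0276) / 0.2150 = 1.4665 ⇒ 1.47
d₂ = 1.4665 − 0.2150 = 1.2515 ⇒ 1.25
Risk-neutral Pr[S_T > K] = N(d₂) = N(1.25) = 0.8944

0.8944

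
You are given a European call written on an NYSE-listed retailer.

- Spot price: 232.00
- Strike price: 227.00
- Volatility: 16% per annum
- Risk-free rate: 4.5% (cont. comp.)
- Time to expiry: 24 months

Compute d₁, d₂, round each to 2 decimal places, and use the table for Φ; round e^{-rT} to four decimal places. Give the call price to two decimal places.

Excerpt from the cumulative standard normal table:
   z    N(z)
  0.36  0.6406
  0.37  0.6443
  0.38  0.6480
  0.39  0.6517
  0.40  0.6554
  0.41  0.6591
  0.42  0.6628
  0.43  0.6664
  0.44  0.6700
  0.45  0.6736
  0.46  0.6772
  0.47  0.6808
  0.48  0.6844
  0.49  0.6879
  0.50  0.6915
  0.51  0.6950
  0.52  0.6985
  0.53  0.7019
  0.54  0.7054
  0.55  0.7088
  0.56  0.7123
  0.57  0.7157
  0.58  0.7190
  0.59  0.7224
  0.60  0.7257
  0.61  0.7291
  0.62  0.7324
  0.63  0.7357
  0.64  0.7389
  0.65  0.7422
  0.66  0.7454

σ√T = 0.16 × 1.4142 = 0.2263
ln(S/K) + (r + σ²/2)T = ln(232/227) + (0.045 + 0.16²/2)·2 = 0.0218 + 0.1156 = 0.1374
d₁ = 0.1374 / 0.2263 = 0.6072 which rounds to 0.61
d₂ = d₁ − σ√T = 0.6072 − 0.2263 = 0.3809 which rounds to 0.38
e^(−rT) = e^(−0.045·2) = 0.9139
C = 232·N(0.61) − 227·0.9139·N(0.38) = 232·0.7291 − 227·0.9139·0.6480 = 169.1512 − 134.4310 = 34.7202

34.72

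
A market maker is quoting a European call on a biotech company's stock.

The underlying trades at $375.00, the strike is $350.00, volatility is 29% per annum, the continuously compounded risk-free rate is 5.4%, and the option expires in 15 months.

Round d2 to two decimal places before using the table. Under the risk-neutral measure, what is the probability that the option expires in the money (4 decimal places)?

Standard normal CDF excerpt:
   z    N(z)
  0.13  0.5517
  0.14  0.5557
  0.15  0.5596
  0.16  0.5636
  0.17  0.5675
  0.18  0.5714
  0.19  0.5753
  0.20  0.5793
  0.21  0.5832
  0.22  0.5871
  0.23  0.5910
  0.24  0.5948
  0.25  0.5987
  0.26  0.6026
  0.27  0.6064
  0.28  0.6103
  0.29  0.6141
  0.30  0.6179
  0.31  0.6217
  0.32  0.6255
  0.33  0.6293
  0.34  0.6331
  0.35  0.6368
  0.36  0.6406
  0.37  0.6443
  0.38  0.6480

T = 1.25;  σ√T = 0.3242
d₁ = [ln(375/350) + (0.054 + 0.29²/2)·1.25] / 0.3242 = [0.0690 + 0.1201] / 0.3242 = 0.5831 ≈ 0.58
d₂ = d₁ − σ√T = 0.5831 − 0.3242 = 0.2589 ≈ 0.26
Pr(exercise) under Q = N(d₂) = 0.6026

0.6026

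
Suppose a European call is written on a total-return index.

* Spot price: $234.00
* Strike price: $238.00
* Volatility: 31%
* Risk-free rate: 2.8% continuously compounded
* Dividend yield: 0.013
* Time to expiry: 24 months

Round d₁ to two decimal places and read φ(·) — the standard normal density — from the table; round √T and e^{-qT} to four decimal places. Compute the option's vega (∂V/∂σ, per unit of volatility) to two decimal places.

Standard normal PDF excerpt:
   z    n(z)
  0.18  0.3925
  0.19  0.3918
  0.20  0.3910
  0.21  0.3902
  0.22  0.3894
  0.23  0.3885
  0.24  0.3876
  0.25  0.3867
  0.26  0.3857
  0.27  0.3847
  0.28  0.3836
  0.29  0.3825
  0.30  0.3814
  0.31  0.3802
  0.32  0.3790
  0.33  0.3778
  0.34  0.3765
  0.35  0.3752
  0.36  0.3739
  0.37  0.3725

124.68

T = 2;  σ√T = 0.4384
d₁ = [ln(234/238) + (0.028 − 0.013 + 0.31²/2)·2] / 0.4384 = [-0.0169 + 0.1261] / 0.4384 = 0.2490 ⇒ 0.25
√T = √2 = 1.4142
φ(d₁) = φ(0.25) = 0.3867
e^(−qT) = e^(−0.013·2) = 0.9743
vega = S·e^(−qT)·φ(d₁)·√T = 234·0.9743·0.3867·1.4142 = 124.6791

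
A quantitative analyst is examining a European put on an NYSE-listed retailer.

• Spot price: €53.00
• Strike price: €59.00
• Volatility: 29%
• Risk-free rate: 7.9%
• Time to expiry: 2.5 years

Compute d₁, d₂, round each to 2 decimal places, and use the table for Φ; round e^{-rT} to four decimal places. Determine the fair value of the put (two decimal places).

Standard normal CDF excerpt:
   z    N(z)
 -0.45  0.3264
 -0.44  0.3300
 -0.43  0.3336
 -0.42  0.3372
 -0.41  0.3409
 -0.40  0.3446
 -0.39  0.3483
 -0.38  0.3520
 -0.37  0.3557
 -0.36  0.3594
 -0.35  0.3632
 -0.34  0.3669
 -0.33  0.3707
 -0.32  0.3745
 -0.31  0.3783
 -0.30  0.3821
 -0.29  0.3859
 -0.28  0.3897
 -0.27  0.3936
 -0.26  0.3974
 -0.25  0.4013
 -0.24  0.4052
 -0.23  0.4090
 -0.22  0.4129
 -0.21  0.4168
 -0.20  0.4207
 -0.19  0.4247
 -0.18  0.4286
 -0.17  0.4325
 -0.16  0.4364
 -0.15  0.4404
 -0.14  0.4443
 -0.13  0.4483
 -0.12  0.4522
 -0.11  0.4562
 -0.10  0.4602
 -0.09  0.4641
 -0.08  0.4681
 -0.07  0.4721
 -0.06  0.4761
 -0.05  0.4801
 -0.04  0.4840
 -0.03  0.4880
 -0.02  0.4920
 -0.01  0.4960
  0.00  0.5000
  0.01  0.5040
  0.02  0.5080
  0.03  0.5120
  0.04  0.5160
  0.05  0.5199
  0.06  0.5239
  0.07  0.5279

€7.11

σ√T = 0.29·√2.5 = 0.4585
d₁ = [ln(53/59) + (0.079 + 0.29²/2)·2.5] / 0.4585 = [-0.1072 + 0.3026] / 0.4585 = 0.4261 → 0.43
d₂ = d₁ − σ√T = 0.4261 − 0.4585 = -0.0324 → -0.03
e^(−rT) = e^(−0.079·2.5) = 0.8208
P = 59·0.8208·N(0.03) − 53·N(-0.43) = 59·0.8208·0.5120 − 53·0.3336 = 24.7947 − 17.6808 = 7.1139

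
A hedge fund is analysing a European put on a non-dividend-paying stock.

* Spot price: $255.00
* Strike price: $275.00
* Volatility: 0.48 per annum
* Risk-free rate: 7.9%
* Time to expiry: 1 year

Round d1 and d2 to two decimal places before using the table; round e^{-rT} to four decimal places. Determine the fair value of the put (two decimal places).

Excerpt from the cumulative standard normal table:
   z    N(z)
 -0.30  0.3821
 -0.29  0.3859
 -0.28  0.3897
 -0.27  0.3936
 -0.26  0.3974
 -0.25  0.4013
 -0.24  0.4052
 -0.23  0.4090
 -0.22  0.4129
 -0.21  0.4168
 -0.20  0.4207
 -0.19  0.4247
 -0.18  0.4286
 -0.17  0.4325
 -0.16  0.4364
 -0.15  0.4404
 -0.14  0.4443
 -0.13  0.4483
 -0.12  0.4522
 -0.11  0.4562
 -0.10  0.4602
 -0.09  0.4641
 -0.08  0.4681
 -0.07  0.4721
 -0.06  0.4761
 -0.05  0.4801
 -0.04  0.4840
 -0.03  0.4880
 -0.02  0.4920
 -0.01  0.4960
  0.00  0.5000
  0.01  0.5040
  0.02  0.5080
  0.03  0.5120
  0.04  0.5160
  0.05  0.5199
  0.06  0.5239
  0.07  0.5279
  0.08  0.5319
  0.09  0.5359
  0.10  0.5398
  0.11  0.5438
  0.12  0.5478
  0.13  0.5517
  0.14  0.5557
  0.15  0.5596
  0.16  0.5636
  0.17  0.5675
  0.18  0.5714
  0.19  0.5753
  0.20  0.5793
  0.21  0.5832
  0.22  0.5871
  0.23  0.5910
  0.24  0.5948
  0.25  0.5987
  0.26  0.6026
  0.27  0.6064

$47.84

T = 1;  σ√T = 0.4800
d₁ = [ln(255/275) + (0.079 + 0.48²/2)·1] / 0.4800 = [-0.0755 + 0.1942] / 0.4800 = 0.2473 ≈ 0.25
d₂ = d₁ − σ√T = 0.2473 − 0.4800 = -0.2327 ≈ -0.23
exp(−rT) = exp(−0.079·1) = 0.9240
P = 275·0.9240·N(0.23) − 255·N(-0.25) = 275·0.9240·0.5910 − 255·0.4013 = 150.1731 − 102.3315 = 47.8416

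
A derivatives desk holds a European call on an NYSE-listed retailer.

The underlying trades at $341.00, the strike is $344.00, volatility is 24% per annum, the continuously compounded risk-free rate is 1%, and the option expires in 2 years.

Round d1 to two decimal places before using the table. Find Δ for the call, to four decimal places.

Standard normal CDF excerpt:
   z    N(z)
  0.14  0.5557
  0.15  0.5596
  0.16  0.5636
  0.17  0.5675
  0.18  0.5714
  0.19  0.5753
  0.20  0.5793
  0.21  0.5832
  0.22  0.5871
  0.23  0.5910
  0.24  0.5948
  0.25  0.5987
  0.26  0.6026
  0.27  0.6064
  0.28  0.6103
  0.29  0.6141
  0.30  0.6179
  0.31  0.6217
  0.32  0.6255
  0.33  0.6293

0.5793

σ√T = 0.24·√2 = 0.3394
ln(S/K) + (r + σ²/2)T = ln(341/344) + (0.01 + 0.24²/2)·2 = -0.0088 + 0.0776 = 0.0688
d₁ = 0.0688 / 0.3394 = 0.2028 which rounds to 0.20
N(d₁) = N(0.20) = 0.5793
Δ_call = N(d₁) = 0.5793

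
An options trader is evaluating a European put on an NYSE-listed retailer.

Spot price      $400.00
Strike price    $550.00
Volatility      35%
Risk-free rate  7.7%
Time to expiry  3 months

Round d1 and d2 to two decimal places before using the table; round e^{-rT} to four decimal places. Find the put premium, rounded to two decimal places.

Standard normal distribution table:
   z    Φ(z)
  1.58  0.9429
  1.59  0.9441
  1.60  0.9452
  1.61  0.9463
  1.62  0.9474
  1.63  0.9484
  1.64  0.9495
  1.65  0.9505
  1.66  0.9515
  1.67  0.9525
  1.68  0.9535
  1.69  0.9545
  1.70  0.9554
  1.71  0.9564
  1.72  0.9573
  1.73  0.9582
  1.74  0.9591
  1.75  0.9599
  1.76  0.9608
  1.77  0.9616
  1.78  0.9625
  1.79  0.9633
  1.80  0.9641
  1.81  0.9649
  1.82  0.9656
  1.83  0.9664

$141.17

T = 0.25;  σ√T = 0.1750
d₁ = [ln(400/550) + (0.077 + 0.35²/2)·0.25] / 0.1750 = [-0.3185 + 0.0346] / 0.1750 = -1.6222 ⇒ -1.62
d₂ = d₁ − σ√T = -1.6222 − 0.1750 = -1.7972 ⇒ -1.80
e^(−rT) = e^(−0.077·0.25) = 0.9809
N(−d₂) = N(1.80) = 0.9641;  N(−d₁) = N(1.62) = 0.9474
P = 550·0.9809·0.9641 − 400·0.9474 = 520.1271 − 378.9600 = 141.1671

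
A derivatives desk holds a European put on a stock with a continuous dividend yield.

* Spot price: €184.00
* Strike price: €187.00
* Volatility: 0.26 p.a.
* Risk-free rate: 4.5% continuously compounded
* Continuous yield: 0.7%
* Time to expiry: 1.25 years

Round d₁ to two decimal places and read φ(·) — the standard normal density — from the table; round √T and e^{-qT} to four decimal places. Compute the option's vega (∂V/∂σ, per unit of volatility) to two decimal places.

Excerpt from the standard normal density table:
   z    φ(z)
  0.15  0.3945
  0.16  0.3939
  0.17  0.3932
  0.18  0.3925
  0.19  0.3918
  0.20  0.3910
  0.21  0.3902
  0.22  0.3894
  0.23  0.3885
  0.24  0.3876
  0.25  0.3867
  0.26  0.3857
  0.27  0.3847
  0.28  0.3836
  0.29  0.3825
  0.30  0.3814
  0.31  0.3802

T = 1.25;  σ√T = 0.2907
d₁ = [ln(184/187) + (0.045 − 0.007 + ½·0.26²)·1.25] / (σ√T) = (-0.0162 + 0.0897) / 0.2907 = 0.2531 which rounds to 0.25
√T = √1.25 = 1.1180
φ(d₁) = φ(0.25) = 0.3867
e^(−qT) = e^(−0.007·1.25) = 0.9913
vega = S·e^(−qT)·φ(d₁)·√T = 184·0.9913·0.3867·1.1180 = 78.8568

78.86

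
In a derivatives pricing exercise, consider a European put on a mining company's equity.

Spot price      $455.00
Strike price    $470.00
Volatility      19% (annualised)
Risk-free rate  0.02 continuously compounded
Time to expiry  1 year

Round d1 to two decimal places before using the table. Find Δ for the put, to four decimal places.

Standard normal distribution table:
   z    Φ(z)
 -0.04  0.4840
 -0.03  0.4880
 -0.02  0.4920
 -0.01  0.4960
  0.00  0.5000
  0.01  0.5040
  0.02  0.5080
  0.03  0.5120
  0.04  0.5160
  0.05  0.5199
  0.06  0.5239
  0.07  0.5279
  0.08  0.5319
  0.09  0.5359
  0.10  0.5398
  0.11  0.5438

T = 1;  σ√T = 0.1900
ln(S/K) + (r + σ²/2)T = ln(455/470) + (0.02 + 0.19²/2)·1 = -0.0324 + 0.0381 = 0.0056
d₁ = 0.0056 / 0.1900 = 0.0296 ⇒ 0.03
N(d₁) = N(0.03) = 0.5120
Δ_put = N(d₁) − 1 = 0.5120 − 1 = -0.4880

-0.4880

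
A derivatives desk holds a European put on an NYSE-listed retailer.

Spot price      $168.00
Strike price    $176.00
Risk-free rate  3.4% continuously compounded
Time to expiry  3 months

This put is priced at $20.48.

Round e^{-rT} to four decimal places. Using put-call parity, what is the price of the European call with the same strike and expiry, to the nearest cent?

$13.98

exp(−rT) = exp(−0.034·0.25) = 0.9915
Put-call parity: C − P = S − K·e^(−rT) = 168 − 176·0.9915 = 168 − 174.5040 = -6.5040
C = P + (C − P) = 20.48 + (-6.5040) = 13.9760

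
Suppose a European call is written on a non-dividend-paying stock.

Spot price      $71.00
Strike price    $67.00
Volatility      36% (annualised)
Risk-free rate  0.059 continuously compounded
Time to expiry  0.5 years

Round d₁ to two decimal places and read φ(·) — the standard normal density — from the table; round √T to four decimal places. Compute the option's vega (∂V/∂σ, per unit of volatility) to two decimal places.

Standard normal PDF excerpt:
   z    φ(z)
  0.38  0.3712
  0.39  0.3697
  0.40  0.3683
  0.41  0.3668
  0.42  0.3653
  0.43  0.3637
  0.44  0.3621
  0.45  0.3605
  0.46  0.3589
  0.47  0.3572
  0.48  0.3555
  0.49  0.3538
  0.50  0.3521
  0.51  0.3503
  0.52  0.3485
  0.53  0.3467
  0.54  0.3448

17.93

σ√T = 0.36·√0.5 = 0.2546
ln(S/K) + (r + σ²/2)T = ln(71/67) + (0.059 + 0.36²/2)·0.5 = 0.0580 + 0.0619 = 0.1199
d₁ = 0.1199 / 0.2546 = 0.4710 ⇒ 0.47
√T = √0.5 = 0.7071
φ(d₁) = φ(0.47) = 0.3572
vega = S·φ(d₁)·√T = 71·0.3572·0.7071 = 17.9329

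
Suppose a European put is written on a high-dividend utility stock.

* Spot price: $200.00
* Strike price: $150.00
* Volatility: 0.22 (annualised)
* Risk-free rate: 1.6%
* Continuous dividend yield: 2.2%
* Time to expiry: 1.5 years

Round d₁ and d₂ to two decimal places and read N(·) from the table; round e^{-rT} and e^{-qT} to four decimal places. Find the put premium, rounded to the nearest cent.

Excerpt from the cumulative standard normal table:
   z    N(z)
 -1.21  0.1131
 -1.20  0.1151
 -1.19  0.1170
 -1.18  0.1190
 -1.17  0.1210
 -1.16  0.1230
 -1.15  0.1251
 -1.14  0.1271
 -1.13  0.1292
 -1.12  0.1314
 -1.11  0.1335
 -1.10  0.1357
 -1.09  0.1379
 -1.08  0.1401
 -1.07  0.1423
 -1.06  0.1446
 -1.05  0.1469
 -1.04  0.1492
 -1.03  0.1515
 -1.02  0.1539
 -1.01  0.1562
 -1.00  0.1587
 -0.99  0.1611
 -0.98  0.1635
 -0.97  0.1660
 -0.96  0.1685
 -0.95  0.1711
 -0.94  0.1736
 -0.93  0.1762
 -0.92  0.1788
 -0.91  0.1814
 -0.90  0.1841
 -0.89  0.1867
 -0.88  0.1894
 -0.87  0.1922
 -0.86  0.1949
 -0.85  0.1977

T = 1.5;  σ√T = 0.2694
d₁ = [ln(200/150) + (0.016 − 0.022 + 0.22²/2)·1.5] / 0.2694 = [0.2877 + 0.0273] / 0.2694 = 1.1690 which rounds to 1.17
d₂ = d₁ − σ√T = 1.1690 − 0.2694 = 0.8996 which rounds to 0.90
e^(−qT) = e^(−0.022·1.5) = 0.9675;  e^(−rT) = e^(−0.016·1.5) = 0.9763
N(−d₂) = N(-0.90) = 0.1841;  N(−d₁) = N(-1.17) = 0.1210
P = 150·0.9763·0.1841 − 200·0.9675·0.1210 = 26.9605 − 23.4135 = 3.5470

$3.55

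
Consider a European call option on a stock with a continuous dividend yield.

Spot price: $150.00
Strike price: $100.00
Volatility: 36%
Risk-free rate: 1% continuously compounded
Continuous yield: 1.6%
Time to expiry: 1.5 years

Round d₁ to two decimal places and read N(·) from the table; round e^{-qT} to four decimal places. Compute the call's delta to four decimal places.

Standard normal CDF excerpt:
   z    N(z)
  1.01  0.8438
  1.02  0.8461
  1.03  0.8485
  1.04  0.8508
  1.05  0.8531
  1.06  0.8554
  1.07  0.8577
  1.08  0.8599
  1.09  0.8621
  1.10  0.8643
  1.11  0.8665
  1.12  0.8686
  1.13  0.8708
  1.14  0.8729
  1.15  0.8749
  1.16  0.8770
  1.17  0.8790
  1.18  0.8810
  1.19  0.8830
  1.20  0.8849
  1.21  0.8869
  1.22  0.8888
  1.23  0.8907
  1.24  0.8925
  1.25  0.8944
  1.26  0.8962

σ√T = 0.36 × 1.2247 = 0.4409
d₁ = [ln(150/100) + (0.01 − 0.016 + 0.36²/2)·1.5] / 0.4409 = [0.4055 + 0.0882] / 0.4409 = 1.1197 ≈ 1.12
N(d₁) = N(1.12) = 0.8686
Δ_call = exp(−qT)·N(d₁) = 0.9763·0.8686 = 0.8480

0.8480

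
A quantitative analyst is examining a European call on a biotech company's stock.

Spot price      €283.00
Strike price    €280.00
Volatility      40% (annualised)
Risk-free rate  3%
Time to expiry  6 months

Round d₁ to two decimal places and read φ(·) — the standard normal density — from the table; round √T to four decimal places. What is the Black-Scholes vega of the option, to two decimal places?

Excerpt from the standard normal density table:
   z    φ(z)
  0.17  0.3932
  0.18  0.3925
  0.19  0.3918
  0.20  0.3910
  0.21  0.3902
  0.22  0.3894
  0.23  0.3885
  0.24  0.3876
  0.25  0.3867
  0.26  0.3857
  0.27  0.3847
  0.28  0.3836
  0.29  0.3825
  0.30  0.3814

77.74

σ√T = 0.4·√0.5 = 0.2828
d₁ = [ln(283/280) + (0.03 + 0.4²/2)·0.5] / 0.2828 = [0.0107 + 0.0550] / 0.2828 = 0.2321 ≈ 0.23
√T = √0.5 = 0.7071
φ(d₁) = φ(0.23) = 0.3885
vega = S·φ(d₁)·√T = 283·0.3885·0.7071 = 77.7425
(Vega is the same for a European call and put with the same parameters.)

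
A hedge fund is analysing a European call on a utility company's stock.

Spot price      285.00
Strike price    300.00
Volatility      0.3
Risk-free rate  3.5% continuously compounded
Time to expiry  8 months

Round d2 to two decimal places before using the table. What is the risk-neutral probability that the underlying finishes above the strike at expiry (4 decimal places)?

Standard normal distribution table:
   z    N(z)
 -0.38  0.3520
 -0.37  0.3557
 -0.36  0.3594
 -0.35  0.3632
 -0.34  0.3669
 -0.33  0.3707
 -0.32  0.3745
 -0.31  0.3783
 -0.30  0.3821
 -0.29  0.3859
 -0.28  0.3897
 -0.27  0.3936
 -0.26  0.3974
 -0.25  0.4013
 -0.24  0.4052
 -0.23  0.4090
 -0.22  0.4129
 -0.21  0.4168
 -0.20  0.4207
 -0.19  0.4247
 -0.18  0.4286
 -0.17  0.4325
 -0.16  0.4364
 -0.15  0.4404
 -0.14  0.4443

0.4052

T = 0.6667;  σ√T = 0.2449
d₁ = [ln(285/300) + (0.035 + 0.3²/2)·0.6667] / 0.2449 = [-0.0513 + 0.0533] / 0.2449 = 0.0083 which rounds to 0.01
d₂ = d₁ − σ√T = 0.0083 − 0.2449 = -0.2366 which rounds to -0.24
Pr(exercise) under Q = N(d₂) = 0.4052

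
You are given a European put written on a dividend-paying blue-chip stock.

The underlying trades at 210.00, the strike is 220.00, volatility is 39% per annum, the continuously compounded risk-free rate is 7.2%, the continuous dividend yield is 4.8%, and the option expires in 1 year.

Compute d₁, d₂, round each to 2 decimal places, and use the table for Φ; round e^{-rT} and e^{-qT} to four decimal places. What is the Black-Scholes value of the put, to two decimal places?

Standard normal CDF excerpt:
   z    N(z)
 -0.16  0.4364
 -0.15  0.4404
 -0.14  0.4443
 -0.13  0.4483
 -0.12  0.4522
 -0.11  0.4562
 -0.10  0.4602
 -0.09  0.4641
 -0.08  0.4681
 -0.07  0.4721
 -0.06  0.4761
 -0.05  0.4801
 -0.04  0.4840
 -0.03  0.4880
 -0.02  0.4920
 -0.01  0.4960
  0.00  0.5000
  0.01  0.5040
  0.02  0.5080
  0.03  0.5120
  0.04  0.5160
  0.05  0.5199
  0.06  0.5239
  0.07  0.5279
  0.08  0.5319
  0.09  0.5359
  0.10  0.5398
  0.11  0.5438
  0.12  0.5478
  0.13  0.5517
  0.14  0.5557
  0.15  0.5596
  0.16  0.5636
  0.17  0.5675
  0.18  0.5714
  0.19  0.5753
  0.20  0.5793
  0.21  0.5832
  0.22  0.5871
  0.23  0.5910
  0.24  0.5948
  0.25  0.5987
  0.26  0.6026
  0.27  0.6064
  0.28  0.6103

33.63

T = 1;  σ√T = 0.3900
ln(S/K) + (r − q + σ²/2)T = ln(210/220) + (0.072 − 0.048 + 0.39²/2)·1 = -0.0465 + 0.1001 = 0.0535
d₁ = 0.0535 / 0.3900 = 0.1373 ≈ 0.14
d₂ = d₁ − σ√T = 0.1373 − 0.3900 = -0.2527 ≈ -0.25
exp(−qT) = exp(−0.048·1) = 0.9531;  exp(−rT) = exp(−0.072·1) = 0.9305
N(−d₂) = N(0.25) = 0.5987;  N(−d₁) = N(-0.14) = 0.4443
P = 220·0.9305·0.5987 − 210·0.9531·0.4443 = 122.5599 − 88.9271 = 33.6328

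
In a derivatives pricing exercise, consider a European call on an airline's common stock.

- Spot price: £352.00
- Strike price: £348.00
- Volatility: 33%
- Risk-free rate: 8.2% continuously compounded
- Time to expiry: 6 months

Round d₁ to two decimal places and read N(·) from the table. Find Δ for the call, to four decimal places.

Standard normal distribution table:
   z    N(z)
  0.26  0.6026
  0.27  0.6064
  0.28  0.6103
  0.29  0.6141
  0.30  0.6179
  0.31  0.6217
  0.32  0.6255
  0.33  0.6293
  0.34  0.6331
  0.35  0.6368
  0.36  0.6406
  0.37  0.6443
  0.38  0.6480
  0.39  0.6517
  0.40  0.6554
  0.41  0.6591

σ√T = 0.33·√0.5 = 0.2333
d₁ = [ln(352/348) + (0.082 + 0.33²/2)·0.5] / 0.2333 = [0.0114 + 0.0682] / 0.2333 = 0.3414 ⇒ 0.34
N(d₁) = N(0.34) = 0.6331
Δ_call = N(d₁) = 0.6331

0.6331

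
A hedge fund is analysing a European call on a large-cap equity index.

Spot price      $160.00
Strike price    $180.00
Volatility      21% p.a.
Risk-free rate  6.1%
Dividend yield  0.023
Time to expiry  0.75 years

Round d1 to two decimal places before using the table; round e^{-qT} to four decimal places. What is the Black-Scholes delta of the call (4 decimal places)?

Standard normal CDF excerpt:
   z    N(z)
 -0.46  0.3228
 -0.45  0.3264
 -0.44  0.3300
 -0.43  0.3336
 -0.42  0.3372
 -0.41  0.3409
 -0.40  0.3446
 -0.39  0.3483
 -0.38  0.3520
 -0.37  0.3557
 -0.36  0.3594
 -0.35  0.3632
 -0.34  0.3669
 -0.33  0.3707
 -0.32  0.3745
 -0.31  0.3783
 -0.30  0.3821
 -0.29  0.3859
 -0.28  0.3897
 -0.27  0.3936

σ√T = 0.21·√0.75 = 0.1819
d₁ = [ln(160/180) + (0.061 − 0.023 + ½·0.21²)·0.75] / (σ√T) = (-0.1178 + 0.0450) / 0.1819 = -0.4000 → -0.40
N(d₁) = N(-0.40) = 0.3446
Δ_call = e^(−qT)·N(d₁) = 0.9829·0.3446 = 0.3387

0.3387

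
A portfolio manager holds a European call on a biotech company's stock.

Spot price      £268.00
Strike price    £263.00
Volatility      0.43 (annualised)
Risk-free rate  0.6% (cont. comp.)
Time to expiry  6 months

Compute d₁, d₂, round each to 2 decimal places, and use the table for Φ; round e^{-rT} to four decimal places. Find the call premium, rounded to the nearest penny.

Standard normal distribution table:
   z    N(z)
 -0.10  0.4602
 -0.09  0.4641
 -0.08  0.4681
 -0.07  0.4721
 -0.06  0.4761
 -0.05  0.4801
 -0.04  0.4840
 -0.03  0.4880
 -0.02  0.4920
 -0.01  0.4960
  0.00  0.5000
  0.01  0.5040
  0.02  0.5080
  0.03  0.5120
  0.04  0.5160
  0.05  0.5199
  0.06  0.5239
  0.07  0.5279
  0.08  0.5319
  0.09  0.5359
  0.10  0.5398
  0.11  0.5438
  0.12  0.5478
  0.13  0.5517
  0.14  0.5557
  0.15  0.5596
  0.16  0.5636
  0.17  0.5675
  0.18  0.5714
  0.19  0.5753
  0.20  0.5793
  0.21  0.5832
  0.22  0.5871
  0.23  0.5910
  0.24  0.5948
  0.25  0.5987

σ√T = 0.43 × 0.7071 = 0.3041
d₁ = [ln(268/263) + (0.006 + 0.43²/2)·0.5] / 0.3041 = [0.0188 + 0.0492] / 0.3041 = 0.2238 ⇒ 0.22
d₂ = d₁ − σ√T = 0.2238 − 0.3041 = -0.0802 ⇒ -0.08
exp(−rT) = exp(−0.006·0.5) = 0.9970
N(d₁) = N(0.22) = 0.5871;  N(d₂) = N(-0.08) = 0.4681
C = 268·0.5871 − 263·0.9970·0.4681 = 157.3428 − 122.7410 = 34.6018

£34.60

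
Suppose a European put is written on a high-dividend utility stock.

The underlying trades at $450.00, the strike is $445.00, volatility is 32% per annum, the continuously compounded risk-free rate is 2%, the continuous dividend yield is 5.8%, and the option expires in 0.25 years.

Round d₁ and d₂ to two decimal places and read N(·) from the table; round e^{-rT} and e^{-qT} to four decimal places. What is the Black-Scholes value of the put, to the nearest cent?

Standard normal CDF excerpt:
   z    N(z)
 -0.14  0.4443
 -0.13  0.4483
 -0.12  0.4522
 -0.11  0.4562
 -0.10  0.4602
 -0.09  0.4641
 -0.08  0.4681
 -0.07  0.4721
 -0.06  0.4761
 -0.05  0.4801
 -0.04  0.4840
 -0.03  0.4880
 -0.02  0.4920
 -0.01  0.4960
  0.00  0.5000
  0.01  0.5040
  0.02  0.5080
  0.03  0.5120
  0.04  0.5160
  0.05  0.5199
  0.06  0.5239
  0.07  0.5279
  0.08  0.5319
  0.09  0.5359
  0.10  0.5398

$27.90

σ√T = 0.32·√0.25 = 0.1600
d₁ = [ln(450/445) + (0.02 − 0.058 + 0.32²/2)·0.25] / 0.1600 = [0.0112 + 0.0033] / 0.1600 = 0.0905 ⇒ 0.09
d₂ = d₁ − σ√T = 0.0905 − 0.1600 = -0.0695 ⇒ -0.07
exp(−qT) = exp(−0.058·0.25) = 0.9856;  exp(−rT) = exp(−0.02·0.25) = 0.9950
N(−d₂) = N(0.07) = 0.5279;  N(−d₁) = N(-0.09) = 0.4641
P = 445·0.9950·0.5279 − 450·0.9856·0.4641 = 233.7409 − 205.8376 = 27.9033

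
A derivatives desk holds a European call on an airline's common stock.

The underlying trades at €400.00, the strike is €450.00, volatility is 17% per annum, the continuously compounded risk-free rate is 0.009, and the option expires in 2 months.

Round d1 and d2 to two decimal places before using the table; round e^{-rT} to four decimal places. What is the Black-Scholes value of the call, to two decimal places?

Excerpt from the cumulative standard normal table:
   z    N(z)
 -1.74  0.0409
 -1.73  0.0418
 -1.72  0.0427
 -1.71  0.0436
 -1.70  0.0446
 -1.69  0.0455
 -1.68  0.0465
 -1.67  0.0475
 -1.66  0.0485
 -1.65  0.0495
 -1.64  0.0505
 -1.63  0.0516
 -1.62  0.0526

σ√T = 0.17 × 0.4082 = 0.0694
ln(S/K) + (r + σ²/2)T = ln(400/450) + (0.009 + 0.17²/2)·0.1667 = -0.1178 + 0.0039 = -0.1139
d₁ = -0.1139 / 0.0694 = -1.6408 which rounds to -1.64
d₂ = d₁ − σ√T = -1.6408 − 0.0694 = -1.7102 which rounds to -1.71
e^(−rT) = e^(−0.009·0.1667) = 0.9985
N(d₁) = N(-1.64) = 0.0505;  N(d₂) = N(-1.71) = 0.0436
C = 400·0.0505 − 450·0.9985·0.0436 = 20.2000 − 19.5906 = 0.6094

€0.61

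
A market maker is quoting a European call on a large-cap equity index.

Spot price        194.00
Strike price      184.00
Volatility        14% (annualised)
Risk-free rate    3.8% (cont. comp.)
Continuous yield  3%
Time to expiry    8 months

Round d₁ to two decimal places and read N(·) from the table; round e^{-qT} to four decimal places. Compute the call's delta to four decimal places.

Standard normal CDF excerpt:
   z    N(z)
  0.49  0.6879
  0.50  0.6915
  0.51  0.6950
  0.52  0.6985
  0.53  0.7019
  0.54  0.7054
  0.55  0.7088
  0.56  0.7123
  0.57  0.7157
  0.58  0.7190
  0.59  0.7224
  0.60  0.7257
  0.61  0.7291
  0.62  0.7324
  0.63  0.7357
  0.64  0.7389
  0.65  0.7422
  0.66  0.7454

0.7015

σ√T = 0.14·√0.6667 = 0.1143
d₁ = [ln(194/184) + (0.038 − 0.03 + ½·0.14²)·0.6667] / (σ√T) = (0.0529 + 0.0119) / 0.1143 = 0.5668 ⇒ 0.57
N(d₁) = N(0.57) = 0.7157
Δ_call = exp(−qT)·N(d₁) = 0.9802·0.7157 = 0.7015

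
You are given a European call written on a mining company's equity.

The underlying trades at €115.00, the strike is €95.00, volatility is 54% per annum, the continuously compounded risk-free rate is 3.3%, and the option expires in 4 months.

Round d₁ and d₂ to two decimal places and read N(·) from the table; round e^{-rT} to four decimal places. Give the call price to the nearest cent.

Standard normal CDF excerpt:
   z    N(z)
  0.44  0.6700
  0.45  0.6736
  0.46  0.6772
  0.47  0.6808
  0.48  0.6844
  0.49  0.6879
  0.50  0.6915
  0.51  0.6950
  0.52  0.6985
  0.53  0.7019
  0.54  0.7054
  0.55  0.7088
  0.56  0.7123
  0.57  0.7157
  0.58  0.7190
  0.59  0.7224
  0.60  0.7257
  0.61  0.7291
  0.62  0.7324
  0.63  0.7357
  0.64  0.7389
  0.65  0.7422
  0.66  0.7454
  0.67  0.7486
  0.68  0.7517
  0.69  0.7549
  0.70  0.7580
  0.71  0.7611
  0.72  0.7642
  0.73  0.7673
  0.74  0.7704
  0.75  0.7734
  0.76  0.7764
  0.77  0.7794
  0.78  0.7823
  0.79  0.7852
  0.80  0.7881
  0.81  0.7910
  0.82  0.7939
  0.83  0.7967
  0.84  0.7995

€25.99

T = 0.3333;  σ√T = 0.3118
d₁ = [ln(115/95) + (0.033 + 0.54²/2)·0.3333] / 0.3118 = [0.1911 + 0.0596] / 0.3118 = 0.8040 ⇒ 0.80
d₂ = d₁ − σ√T = 0.8040 − 0.3118 = 0.4922 ⇒ 0.49
e^(−rT) = e^(−0.033·0.3333) = 0.9891
N(d₁) = N(0.80) = 0.7881;  N(d₂) = N(0.49) = 0.6879
C = 115·0.7881 − 95·0.9891·0.6879 = 90.6315 − 64.6382 = 25.9933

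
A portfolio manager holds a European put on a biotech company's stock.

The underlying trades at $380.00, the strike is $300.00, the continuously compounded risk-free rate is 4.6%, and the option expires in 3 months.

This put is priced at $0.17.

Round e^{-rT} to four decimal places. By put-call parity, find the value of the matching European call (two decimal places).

$83.59

exp(−rT) = exp(−0.046·0.25) = 0.9886
Put-call parity: C − P = S − K·e^(−rT) = 380 − 300·0.9886 = 380 − 296.5800 = 83.4200
C = P + (C − P) = 0.17 + (83.4200) = 83.5900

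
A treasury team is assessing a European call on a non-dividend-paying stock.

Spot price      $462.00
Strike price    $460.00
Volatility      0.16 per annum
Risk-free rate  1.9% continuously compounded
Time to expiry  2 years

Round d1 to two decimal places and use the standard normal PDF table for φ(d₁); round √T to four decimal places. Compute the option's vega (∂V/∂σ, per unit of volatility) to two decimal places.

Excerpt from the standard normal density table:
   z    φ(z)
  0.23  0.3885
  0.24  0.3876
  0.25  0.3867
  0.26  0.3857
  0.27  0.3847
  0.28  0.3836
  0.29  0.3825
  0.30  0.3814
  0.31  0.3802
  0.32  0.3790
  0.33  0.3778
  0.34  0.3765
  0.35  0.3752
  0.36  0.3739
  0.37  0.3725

σ√T = 0.16·√2 = 0.2263
d₁ = [ln(462/460) + (0.019 + 0.16²/2)·2] / 0.2263 = [0.0043 + 0.0636] / 0.2263 = 0.3002 ⇒ 0.30
√T = √2 = 1.4142
φ(d₁) = φ(0.30) = 0.3814
vega = S·φ(d₁)·√T = 462·0.3814·1.4142 = 249.1917

249.19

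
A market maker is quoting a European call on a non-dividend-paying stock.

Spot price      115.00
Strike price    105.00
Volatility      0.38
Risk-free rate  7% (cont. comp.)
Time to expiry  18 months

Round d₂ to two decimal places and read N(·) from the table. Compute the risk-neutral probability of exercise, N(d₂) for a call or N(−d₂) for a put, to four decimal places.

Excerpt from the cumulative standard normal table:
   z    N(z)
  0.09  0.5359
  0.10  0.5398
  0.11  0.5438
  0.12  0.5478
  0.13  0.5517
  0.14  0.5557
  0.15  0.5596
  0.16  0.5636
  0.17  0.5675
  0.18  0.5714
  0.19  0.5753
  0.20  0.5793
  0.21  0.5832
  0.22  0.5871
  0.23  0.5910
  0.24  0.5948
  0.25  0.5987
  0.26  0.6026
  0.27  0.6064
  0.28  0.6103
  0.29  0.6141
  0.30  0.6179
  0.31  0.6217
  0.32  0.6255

0.5753

σ√T = 0.38·√1.5 = 0.4654
d₁ = [ln(115/105) + (0.07 + ½·0.38²)·1.5] / (σ√T) = (0.0910 + 0.2133) / 0.4654 = 0.6538 ≈ 0.65
d₂ = 0.6538 − 0.4654 = 0.1884 ≈ 0.19
Pr(exercise) under Q = N(d₂) = 0.5753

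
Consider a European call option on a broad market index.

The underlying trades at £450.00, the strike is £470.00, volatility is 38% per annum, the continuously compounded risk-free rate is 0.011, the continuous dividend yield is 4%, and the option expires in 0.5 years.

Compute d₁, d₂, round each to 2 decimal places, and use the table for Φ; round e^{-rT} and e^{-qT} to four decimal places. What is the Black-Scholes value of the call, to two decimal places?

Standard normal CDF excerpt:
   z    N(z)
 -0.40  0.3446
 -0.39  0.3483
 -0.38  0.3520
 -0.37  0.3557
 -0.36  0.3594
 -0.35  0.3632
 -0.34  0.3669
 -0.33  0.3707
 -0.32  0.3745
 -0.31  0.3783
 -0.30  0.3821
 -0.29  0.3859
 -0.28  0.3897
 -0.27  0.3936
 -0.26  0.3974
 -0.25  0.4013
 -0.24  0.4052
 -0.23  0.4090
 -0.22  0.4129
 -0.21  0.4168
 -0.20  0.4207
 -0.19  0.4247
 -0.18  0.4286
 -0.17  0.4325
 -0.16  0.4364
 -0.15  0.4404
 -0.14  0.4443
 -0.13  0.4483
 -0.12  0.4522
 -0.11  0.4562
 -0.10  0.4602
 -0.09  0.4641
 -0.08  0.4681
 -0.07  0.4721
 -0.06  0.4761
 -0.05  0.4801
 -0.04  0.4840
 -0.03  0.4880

T = 0.5;  σ√T = 0.2687
ln(S/K) + (r − q + σ²/2)T = ln(450/470) + (0.011 − 0.04 + 0.38²/2)·0.5 = -0.0435 + 0.0216 = -0.0219
d₁ = -0.0219 / 0.2687 = -0.0814 → -0.08
d₂ = d₁ − σ√T = -0.0814 − 0.2687 = -0.3501 → -0.35
e^(−qT) = e^(−0.04·0.5) = 0.9802;  e^(−rT) = e^(−0.011·0.5) = 0.9945
N(d₁) = N(-0.08) = 0.4681;  N(d₂) = N(-0.35) = 0.3632
C = 450·0.9802·0.4681 − 470·0.9945·0.3632 = 206.4742 − 169.7651 = 36.7091

£36.71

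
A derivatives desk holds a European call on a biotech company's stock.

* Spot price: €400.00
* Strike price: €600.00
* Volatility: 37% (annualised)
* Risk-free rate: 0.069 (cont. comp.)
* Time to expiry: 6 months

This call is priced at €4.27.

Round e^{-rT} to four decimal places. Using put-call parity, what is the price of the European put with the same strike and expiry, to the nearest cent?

exp(−rT) = exp(−0.069·0.5) = 0.9661
Put-call parity: C − P = S − K·e^(−rT) = 400 − 600·0.9661 = 400 − 579.6600 = -179.6600
P = C − (C − P) = 4.27 − (-179.6600) = 183.9300

€183.93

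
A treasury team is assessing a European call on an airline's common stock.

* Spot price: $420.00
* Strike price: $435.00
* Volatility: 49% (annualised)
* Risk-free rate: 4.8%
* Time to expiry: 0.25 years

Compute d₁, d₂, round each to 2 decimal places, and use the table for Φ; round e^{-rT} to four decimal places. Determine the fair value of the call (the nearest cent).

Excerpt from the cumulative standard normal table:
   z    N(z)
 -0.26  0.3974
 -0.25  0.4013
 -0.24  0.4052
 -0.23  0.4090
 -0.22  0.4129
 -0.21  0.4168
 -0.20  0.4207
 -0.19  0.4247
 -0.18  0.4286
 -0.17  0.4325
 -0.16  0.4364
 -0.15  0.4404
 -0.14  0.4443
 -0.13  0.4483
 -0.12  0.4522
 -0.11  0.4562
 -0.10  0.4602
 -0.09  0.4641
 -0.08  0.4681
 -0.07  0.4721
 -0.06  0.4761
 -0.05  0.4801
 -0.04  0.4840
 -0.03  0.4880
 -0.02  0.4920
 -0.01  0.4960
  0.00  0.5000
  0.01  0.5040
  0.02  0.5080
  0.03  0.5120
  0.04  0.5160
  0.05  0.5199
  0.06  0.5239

$37.57

T = 0.25;  σ√T = 0.2450
ln(S/K) + (r + σ²/2)T = ln(420/435) + (0.048 + 0.49²/2)·0.25 = -0.0351 + 0.0420 = 0.0069
d₁ = 0.0069 / 0.2450 = 0.0282 → 0.03
d₂ = d₁ − σ√T = 0.0282 − 0.2450 = -0.2168 → -0.22
e^(−rT) = e^(−0.048·0.25) = 0.9881
N(d₁) = N(0.03) = 0.5120;  N(d₂) = N(-0.22) = 0.4129
C = 420·0.5120 − 435·0.9881·0.4129 = 215.0400 − 177.4741 = 37.5659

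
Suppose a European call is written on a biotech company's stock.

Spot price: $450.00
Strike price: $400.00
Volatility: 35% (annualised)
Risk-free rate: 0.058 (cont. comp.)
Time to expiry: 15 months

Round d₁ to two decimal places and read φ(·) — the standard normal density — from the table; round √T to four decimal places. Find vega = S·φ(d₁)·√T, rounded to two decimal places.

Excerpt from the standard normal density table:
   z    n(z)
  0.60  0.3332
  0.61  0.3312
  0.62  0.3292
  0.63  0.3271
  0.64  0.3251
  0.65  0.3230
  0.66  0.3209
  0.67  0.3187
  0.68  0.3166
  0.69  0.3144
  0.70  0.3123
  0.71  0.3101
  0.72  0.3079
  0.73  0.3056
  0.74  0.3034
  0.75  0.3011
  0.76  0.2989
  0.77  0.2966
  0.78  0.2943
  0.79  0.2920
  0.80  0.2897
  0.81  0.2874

σ√T = 0.35·√1.25 = 0.3913
d₁ = [ln(450/400) + (0.058 + 0.35²/2)·1.25] / 0.3913 = [0.1178 + 0.1491] / 0.3913 = 0.6819 which rounds to 0.68
√T = √1.25 = 1.1180
φ(d₁) = φ(0.68) = 0.3166
vega = S·φ(d₁)·√T = 450·0.3166·1.1180 = 159.2815
(Call and put vega coincide under Black-Scholes.)

159.28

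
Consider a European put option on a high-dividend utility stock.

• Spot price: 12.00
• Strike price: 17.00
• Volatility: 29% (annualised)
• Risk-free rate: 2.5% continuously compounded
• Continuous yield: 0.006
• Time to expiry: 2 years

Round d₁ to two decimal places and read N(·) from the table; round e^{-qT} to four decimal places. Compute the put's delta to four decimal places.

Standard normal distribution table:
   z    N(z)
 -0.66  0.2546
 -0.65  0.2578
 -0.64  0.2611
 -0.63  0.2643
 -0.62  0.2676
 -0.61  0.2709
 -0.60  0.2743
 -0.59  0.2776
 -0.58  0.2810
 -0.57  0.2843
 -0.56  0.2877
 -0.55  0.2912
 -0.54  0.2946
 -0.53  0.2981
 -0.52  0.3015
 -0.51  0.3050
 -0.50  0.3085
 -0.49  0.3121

T = 2;  σ√T = 0.4101
ln(S/K) + (r − q + σ²/2)T = ln(12/17) + (0.025 − 0.006 + 0.29²/2)·2 = -0.3483 + 0.1221 = -0.2262
d₁ = -0.2262 / 0.4101 = -0.5516 → -0.55
N(d₁) = N(-0.55) = 0.2912
Δ_put = exp(−qT)·(N(d₁) − 1) = 0.9881·(0.2912 − 1) = -0.7004

-0.7004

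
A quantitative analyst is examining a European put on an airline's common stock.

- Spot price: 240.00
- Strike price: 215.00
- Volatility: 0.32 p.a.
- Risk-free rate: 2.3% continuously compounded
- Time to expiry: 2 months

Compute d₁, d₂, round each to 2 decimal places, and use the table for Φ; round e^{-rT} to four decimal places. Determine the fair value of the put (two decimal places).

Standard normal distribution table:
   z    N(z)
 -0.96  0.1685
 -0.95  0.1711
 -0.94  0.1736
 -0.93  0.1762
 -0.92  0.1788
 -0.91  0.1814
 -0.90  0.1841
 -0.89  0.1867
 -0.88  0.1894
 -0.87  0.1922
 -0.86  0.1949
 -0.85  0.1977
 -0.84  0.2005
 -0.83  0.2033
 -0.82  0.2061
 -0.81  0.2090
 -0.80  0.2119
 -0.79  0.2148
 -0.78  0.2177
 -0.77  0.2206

σ√T = 0.32·√0.1667 = 0.1306
d₁ = [ln(240/215) + (0.023 + 0.32²/2)·0.1667] / 0.1306 = [0.1100 + 0.0124] / 0.1306 = 0.9367 ≈ 0.94
d₂ = d₁ − σ√T = 0.9367 − 0.1306 = 0.8060 ≈ 0.81
exp(−rT) = exp(−0.023·0.1667) = 0.9962
N(−d₂) = N(-0.81) = 0.2090;  N(−d₁) = N(-0.94) = 0.1736
P = 215·0.9962·0.2090 − 240·0.1736 = 44.7642 − 41.6640 = 3.1002

3.10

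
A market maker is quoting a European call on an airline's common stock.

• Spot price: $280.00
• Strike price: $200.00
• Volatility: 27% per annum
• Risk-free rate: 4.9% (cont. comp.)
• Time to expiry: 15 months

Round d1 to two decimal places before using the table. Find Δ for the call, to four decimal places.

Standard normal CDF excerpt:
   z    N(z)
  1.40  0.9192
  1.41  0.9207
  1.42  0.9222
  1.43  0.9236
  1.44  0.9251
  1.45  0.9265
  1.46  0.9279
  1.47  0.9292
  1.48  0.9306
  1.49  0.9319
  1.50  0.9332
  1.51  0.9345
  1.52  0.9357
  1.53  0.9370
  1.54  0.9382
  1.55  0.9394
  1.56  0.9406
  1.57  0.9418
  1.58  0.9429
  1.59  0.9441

0.9292

σ√T = 0.27·√1.25 = 0.3019
ln(S/K) + (r + σ²/2)T = ln(280/200) + (0.049 + 0.27²/2)·1.25 = 0.3365 + 0.1068 = 0.4433
d₁ = 0.4433 / 0.3019 = 1.4685 → 1.47
N(d₁) = N(1.47) = 0.9292
Δ_call = N(d₁) = 0.9292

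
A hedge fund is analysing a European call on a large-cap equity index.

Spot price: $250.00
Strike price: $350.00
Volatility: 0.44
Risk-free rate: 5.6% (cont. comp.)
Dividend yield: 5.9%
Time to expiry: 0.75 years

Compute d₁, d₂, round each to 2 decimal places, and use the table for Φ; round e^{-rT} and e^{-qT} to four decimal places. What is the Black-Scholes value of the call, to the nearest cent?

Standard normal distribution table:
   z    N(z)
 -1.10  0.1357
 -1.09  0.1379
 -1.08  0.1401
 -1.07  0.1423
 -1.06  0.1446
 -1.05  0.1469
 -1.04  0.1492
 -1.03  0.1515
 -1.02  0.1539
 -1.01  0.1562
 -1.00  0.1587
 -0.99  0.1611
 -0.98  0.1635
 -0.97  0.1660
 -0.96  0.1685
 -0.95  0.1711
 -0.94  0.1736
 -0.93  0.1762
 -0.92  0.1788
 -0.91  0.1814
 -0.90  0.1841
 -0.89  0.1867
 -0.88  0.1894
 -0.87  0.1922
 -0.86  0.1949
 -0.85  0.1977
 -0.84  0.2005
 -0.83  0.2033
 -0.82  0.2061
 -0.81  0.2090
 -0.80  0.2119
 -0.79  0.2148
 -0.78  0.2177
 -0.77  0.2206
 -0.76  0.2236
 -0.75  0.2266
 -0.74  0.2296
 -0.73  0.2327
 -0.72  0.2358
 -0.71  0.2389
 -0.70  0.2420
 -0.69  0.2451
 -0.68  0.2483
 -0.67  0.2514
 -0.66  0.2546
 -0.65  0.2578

σ√T = 0.44·√0.75 = 0.3811
d₁ = [ln(250/350) + (0.056 − 0.059 + ½·0.44²)·0.75] / (σ√T) = (-0.3365 + 0.0703) / 0.3811 = -0.6984 ≈ -0.70
d₂ = -0.6984 − 0.3811 = -1.0794 ≈ -1.08
exp(−qT) = exp(−0.059·0.75) = 0.9567;  exp(−rT) = exp(−0.056·0.75) = 0.9589
C = 250·0.9567·N(-0.70) − 350·0.9589·N(-1.08) = 250·0.9567·0.2420 − 350·0.9589·0.1401 = 57.8803 − 47.0197 = 10.8607

$10.86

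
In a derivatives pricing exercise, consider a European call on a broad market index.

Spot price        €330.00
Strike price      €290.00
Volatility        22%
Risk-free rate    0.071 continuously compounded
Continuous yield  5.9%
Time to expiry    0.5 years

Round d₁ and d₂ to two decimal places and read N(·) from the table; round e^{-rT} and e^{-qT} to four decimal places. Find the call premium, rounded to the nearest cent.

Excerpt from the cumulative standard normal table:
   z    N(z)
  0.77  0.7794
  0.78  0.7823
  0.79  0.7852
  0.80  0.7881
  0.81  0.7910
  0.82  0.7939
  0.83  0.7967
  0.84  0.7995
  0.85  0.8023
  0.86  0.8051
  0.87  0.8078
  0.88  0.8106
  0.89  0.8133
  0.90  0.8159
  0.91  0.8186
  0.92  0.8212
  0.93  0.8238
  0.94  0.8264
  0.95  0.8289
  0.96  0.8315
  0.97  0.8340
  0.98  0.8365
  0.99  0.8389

€45.82

σ√T = 0.22 × 0.7071 = 0.1556
d₁ = [ln(330/290) + (0.071 − 0.059 + 0.22²/2)·0.5] / 0.1556 = [0.1292 + 0.0181] / 0.1556 = 0.9470 ≈ 0.95
d₂ = d₁ − σ√T = 0.9470 − 0.1556 = 0.7914 ≈ 0.79
exp(−qT) = exp(−0.059·0.5) = 0.9709;  exp(−rT) = exp(−0.071·0.5) = 0.9651
N(d₁) = N(0.95) = 0.8289;  N(d₂) = N(0.79) = 0.7852
C = 330·0.9709·0.8289 − 290·0.9651·0.7852 = 265.5771 − 219.7610 = 45.8161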